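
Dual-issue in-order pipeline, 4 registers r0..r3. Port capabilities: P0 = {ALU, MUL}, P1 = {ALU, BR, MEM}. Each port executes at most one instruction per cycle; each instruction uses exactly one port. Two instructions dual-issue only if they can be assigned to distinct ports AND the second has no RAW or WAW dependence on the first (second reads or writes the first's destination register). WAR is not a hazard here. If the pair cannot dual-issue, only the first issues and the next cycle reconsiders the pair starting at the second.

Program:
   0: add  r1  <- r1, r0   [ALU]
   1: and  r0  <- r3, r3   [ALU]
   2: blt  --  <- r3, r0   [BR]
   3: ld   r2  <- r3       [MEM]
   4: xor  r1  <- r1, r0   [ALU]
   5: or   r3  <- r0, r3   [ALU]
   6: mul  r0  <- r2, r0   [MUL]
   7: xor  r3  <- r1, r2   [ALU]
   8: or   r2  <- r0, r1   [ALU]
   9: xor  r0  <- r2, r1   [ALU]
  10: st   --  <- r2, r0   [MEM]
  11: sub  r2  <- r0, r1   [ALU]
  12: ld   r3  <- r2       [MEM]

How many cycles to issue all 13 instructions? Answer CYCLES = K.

0. add.ALU and.ALU @i0&i1  | pair
1. blt.BR @i2  | no-port BR/MEM
2. ld.MEM xor.ALU @i3&i4  | pair
3. or.ALU mul.MUL @i5&i6  | pair
4. xor.ALU or.ALU @i7&i8  | pair
5. xor.ALU @i9  | RAW r0
6. st.MEM sub.ALU @i10&i11  | pair
7. ld.MEM @i12  | tail

CYCLES = 8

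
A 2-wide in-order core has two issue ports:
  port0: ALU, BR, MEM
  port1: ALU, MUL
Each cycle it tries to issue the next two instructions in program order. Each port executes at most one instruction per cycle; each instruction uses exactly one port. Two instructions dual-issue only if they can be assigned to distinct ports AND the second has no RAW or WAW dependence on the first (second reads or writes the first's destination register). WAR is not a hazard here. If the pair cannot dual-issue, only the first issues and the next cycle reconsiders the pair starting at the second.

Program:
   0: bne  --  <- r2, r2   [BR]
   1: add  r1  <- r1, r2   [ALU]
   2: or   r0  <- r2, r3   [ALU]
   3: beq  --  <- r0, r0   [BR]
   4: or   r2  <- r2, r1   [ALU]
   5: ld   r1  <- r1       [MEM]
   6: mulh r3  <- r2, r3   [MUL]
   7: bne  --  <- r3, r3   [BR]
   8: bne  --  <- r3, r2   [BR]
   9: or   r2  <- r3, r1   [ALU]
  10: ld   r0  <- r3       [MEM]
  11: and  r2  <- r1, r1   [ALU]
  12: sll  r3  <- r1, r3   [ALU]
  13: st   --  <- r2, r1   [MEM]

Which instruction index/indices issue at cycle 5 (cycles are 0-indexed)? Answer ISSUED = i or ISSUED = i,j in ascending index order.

ISSUED = 8,9

c0: i0+i1 bne+add  2-wide
c1: i2 or  RAW r0
c2: i3+i4 beq+or  2-wide
c3: i5+i6 ld+mulh  2-wide
c4: i7 bne  no-port BR/BR
c5: i8+i9 bne+or  2-wide
c6: i10+i11 ld+and  2-wide
c7: i12+i13 sll+st  2-wide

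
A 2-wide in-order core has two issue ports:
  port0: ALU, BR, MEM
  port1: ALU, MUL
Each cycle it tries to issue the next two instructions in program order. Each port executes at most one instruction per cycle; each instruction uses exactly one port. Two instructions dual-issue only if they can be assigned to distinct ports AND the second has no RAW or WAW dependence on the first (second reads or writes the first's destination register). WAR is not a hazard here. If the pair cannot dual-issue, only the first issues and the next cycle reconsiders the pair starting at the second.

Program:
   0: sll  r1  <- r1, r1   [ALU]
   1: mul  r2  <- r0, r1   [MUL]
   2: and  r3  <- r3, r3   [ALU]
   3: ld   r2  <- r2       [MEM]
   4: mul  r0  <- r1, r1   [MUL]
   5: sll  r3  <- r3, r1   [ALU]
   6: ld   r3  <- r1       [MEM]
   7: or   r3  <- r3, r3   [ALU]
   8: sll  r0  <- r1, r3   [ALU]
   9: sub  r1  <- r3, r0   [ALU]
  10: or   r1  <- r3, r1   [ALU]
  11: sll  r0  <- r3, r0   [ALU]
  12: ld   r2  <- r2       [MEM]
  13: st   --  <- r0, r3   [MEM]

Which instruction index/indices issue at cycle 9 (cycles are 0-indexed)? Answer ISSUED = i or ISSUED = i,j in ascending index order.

ISSUED = 12

[0] i0  sll.ALU  -- RAW r1
[1] i1+i2  mul.MUL and.ALU  -- pair
[2] i3+i4  ld.MEM mul.MUL  -- pair
[3] i5  sll.ALU  -- WAW r3
[4] i6  ld.MEM  -- RAW+WAW r3
[5] i7  or.ALU  -- RAW r3
[6] i8  sll.ALU  -- RAW r0
[7] i9  sub.ALU  -- RAW+WAW r1
[8] i10+i11  or.ALU sll.ALU  -- pair
[9] i12  ld.MEM  -- no-port MEM/MEM
[10] i13  st.MEM  -- tail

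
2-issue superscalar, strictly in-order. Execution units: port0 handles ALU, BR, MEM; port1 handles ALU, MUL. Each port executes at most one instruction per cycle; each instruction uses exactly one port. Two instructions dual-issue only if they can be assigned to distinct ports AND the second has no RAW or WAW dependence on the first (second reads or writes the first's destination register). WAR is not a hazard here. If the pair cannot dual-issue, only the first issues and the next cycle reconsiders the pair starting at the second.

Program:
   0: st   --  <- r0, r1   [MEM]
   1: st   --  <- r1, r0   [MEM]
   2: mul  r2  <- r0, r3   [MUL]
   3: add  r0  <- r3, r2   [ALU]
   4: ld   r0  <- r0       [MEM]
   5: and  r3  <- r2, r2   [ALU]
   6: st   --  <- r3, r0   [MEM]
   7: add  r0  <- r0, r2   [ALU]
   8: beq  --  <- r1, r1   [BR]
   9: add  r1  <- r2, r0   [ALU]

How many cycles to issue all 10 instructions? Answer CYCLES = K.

c0: i0 st  no-port MEM/MEM
c1: i1&i2 st/mul  dual
c2: i3 add  RAW+WAW r0
c3: i4&i5 ld/and  dual
c4: i6&i7 st/add  dual
c5: i8&i9 beq/add  dual

CYCLES = 6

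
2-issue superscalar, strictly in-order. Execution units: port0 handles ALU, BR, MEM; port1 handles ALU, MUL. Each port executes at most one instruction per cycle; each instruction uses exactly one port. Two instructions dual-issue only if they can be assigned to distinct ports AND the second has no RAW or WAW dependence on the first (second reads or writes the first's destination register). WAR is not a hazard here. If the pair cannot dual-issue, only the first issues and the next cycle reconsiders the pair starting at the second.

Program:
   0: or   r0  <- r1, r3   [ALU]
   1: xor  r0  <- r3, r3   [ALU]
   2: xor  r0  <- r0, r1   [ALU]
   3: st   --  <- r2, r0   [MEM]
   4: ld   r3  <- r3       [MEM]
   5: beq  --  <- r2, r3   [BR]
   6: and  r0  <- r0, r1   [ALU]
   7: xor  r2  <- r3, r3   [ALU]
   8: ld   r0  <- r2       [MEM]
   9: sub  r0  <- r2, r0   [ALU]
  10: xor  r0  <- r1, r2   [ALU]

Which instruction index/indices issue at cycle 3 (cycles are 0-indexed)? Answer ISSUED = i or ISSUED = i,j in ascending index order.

ISSUED = 3

t=0 i0:or.ALU ; WAW r0
t=1 i1:xor.ALU ; RAW+WAW r0
t=2 i2:xor.ALU ; RAW r0
t=3 i3:st.MEM ; no-port MEM/MEM
t=4 i4:ld.MEM ; no-port MEM/BR
t=5 i5+i6:beq.BR+and.ALU ; pair
t=6 i7:xor.ALU ; RAW r2
t=7 i8:ld.MEM ; RAW+WAW r0
t=8 i9:sub.ALU ; WAW r0
t=9 i10:xor.ALU ; tail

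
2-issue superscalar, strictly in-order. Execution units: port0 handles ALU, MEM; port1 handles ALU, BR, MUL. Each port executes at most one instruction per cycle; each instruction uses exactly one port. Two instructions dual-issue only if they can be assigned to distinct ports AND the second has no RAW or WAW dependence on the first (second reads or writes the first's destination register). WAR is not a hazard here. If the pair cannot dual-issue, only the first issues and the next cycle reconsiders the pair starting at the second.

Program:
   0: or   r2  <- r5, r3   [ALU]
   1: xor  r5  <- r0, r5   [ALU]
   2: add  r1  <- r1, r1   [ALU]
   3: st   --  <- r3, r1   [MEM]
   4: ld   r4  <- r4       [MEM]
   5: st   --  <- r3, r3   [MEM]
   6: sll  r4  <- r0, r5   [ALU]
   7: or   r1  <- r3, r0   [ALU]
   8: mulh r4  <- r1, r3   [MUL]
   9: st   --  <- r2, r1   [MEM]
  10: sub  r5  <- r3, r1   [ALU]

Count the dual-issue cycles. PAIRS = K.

PAIRS = 3

0. or;xor @i0/i1  | dual
1. add @i2  | RAW r1
2. st @i3  | no-port MEM/MEM
3. ld @i4  | no-port MEM/MEM
4. st;sll @i5/i6  | dual
5. or @i7  | RAW r1
6. mulh;st @i8/i9  | dual
7. sub @i10  | tail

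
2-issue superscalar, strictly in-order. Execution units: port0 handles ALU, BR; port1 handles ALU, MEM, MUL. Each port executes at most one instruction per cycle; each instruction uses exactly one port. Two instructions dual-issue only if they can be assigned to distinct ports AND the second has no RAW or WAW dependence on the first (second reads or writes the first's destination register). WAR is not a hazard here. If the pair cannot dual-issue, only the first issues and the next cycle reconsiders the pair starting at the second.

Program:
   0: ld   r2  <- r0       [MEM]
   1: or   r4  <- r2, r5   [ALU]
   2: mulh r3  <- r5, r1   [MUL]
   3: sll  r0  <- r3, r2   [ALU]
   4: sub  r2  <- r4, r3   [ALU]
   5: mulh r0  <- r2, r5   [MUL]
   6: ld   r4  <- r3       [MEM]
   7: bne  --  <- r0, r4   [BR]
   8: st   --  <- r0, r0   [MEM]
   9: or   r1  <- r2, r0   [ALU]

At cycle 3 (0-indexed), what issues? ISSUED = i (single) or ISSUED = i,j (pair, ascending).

t=0 i0:ld.MEM ; RAW r2
t=1 i1+i2:or.ALU mulh.MUL ; 2-wide
t=2 i3+i4:sll.ALU sub.ALU ; 2-wide
t=3 i5:mulh.MUL ; no-port MUL/MEM
t=4 i6:ld.MEM ; RAW r4
t=5 i7+i8:bne.BR st.MEM ; 2-wide
t=6 i9:or.ALU ; tail

ISSUED = 5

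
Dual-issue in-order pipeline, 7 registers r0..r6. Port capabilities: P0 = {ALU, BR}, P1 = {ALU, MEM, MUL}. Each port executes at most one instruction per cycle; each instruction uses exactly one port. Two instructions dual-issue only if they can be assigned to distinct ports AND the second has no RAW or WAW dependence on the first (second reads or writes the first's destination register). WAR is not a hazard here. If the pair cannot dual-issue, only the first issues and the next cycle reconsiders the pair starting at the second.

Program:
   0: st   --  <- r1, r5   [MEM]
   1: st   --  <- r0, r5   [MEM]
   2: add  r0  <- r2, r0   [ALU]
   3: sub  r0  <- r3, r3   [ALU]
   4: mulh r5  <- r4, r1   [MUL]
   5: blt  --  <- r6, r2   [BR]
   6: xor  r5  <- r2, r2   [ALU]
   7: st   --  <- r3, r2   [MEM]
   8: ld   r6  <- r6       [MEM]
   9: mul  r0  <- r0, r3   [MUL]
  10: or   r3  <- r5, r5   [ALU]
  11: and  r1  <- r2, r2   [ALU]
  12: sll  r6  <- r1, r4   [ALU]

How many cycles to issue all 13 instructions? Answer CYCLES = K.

CYCLES = 9

t=0 i0:st.MEM ; no-port MEM/MEM
t=1 i1,i2:st.MEM add.ALU ; dual
t=2 i3,i4:sub.ALU mulh.MUL ; dual
t=3 i5,i6:blt.BR xor.ALU ; dual
t=4 i7:st.MEM ; no-port MEM/MEM
t=5 i8:ld.MEM ; no-port MEM/MUL
t=6 i9,i10:mul.MUL or.ALU ; dual
t=7 i11:and.ALU ; RAW r1
t=8 i12:sll.ALU ; tail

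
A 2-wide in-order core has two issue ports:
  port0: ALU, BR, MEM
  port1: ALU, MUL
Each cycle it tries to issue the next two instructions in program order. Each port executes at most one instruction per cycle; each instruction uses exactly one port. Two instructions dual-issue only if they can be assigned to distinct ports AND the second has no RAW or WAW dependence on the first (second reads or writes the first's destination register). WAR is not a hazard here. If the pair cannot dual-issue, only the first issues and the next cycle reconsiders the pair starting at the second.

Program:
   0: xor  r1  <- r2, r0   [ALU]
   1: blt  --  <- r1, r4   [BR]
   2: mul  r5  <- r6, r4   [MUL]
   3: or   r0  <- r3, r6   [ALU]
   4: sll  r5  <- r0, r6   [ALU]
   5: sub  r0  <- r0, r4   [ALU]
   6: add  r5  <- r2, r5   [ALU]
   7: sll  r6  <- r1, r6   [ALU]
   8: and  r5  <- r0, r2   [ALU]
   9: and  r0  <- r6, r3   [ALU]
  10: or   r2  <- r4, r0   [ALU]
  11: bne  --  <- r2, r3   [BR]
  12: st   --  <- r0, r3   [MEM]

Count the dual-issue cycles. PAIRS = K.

[0] i0  xor  -- RAW r1
[1] i1&i2  blt mul  -- dual
[2] i3  or  -- RAW r0
[3] i4&i5  sll sub  -- dual
[4] i6&i7  add sll  -- dual
[5] i8&i9  and and  -- dual
[6] i10  or  -- RAW r2
[7] i11  bne  -- no-port BR/MEM
[8] i12  st  -- tail

PAIRS = 4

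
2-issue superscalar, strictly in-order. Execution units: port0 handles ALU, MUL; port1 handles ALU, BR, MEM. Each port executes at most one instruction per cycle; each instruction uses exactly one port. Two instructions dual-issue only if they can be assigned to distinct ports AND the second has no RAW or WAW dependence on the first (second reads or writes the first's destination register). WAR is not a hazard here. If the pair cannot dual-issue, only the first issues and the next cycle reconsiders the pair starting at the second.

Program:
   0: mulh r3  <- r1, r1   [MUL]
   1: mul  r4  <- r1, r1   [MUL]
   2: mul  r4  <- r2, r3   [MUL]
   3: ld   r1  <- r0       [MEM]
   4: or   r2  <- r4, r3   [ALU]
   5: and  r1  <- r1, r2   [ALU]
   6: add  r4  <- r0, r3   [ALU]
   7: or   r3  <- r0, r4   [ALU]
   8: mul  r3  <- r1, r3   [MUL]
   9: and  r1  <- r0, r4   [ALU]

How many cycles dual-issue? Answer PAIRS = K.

c0: i0 mulh  no-port MUL/MUL
c1: i1 mul  no-port MUL/MUL
c2: i2&i3 mul/ld  dual
c3: i4 or  RAW r2
c4: i5&i6 and/add  dual
c5: i7 or  RAW+WAW r3
c6: i8&i9 mul/and  dual

PAIRS = 3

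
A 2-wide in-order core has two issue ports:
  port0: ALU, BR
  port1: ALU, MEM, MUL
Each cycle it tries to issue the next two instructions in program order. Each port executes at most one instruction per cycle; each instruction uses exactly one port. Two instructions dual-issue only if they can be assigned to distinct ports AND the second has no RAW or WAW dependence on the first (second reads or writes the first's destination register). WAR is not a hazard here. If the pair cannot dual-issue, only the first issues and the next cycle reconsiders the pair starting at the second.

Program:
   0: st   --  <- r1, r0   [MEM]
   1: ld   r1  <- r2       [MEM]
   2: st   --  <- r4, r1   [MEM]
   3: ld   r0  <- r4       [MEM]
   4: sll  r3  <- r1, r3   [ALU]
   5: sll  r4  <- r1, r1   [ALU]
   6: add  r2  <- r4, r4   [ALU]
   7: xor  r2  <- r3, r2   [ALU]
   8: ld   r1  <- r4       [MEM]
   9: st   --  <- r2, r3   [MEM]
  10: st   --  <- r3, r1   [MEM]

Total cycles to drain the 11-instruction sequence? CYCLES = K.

0. st.MEM @i0  | no-port MEM/MEM
1. ld.MEM @i1  | no-port MEM/MEM
2. st.MEM @i2  | no-port MEM/MEM
3. ld.MEM/sll.ALU @i3+i4  | pair
4. sll.ALU @i5  | RAW r4
5. add.ALU @i6  | RAW+WAW r2
6. xor.ALU/ld.MEM @i7+i8  | pair
7. st.MEM @i9  | no-port MEM/MEM
8. st.MEM @i10  | tail

CYCLES = 9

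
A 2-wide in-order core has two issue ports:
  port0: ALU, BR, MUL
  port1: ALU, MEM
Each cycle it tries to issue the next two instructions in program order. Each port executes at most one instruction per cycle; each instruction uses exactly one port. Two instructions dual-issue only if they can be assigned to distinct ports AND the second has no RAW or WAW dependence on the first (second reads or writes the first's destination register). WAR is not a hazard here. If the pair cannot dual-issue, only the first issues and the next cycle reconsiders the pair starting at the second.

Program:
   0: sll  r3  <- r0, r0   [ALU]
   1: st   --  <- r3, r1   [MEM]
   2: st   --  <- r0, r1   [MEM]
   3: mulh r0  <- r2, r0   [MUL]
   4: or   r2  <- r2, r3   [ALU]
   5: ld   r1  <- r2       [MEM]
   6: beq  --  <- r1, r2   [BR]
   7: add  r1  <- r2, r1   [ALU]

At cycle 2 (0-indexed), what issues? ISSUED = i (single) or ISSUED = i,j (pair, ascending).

0. sll @i0  | RAW r3
1. st @i1  | no-port MEM/MEM
2. st+mulh @i2/i3  | 2-wide
3. or @i4  | RAW r2
4. ld @i5  | RAW r1
5. beq+add @i6/i7  | 2-wide

ISSUED = 2,3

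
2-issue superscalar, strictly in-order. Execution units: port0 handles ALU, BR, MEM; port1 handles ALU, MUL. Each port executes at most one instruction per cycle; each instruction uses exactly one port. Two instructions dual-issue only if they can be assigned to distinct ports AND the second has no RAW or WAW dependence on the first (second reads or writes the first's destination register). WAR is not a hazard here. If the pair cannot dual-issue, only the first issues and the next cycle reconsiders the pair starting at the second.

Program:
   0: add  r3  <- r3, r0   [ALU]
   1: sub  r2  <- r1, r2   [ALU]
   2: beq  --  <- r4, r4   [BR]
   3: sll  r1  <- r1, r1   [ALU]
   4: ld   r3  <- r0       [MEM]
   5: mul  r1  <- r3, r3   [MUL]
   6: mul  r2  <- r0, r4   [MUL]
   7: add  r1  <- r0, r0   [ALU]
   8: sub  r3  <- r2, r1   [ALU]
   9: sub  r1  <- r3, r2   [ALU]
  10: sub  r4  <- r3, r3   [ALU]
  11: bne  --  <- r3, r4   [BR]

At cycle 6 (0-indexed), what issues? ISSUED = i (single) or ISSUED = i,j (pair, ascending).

c0: i0,i1 add;sub  2-wide
c1: i2,i3 beq;sll  2-wide
c2: i4 ld  RAW r3
c3: i5 mul  no-port MUL/MUL
c4: i6,i7 mul;add  2-wide
c5: i8 sub  RAW r3
c6: i9,i10 sub;sub  2-wide
c7: i11 bne  tail

ISSUED = 9,10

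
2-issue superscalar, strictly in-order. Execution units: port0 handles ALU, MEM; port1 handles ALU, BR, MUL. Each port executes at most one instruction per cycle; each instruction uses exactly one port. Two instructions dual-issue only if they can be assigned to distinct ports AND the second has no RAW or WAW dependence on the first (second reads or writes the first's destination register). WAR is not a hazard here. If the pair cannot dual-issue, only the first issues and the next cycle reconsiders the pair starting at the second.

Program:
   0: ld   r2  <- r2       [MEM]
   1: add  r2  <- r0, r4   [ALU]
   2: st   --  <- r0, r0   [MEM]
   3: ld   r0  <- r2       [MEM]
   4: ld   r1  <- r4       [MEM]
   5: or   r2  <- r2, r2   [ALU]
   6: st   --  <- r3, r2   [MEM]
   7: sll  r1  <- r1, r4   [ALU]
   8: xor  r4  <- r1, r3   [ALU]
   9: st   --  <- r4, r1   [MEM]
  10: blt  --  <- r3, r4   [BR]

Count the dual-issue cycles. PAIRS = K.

  cy0 -> i0 (ld.MEM) WAW r2
  cy1 -> i1,i2 (add.ALU/st.MEM) 2-wide
  cy2 -> i3 (ld.MEM) no-port MEM/MEM
  cy3 -> i4,i5 (ld.MEM/or.ALU) 2-wide
  cy4 -> i6,i7 (st.MEM/sll.ALU) 2-wide
  cy5 -> i8 (xor.ALU) RAW r4
  cy6 -> i9,i10 (st.MEM/blt.BR) 2-wide

PAIRS = 4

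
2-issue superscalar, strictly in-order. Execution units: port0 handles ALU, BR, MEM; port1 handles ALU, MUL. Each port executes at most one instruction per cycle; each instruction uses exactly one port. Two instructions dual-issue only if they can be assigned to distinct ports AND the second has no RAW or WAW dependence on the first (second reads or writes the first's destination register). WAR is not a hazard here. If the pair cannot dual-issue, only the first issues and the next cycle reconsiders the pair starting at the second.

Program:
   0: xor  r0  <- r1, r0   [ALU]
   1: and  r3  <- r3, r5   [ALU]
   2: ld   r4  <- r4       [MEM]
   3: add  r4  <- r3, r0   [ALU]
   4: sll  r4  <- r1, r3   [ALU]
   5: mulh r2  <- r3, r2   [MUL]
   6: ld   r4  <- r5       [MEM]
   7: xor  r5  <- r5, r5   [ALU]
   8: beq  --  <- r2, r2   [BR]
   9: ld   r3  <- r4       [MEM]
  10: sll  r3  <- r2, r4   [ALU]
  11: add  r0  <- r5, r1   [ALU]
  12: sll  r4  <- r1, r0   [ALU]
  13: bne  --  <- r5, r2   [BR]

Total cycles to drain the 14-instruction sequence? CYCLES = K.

t=0 i0&i1:xor.ALU+and.ALU ; pair
t=1 i2:ld.MEM ; WAW r4
t=2 i3:add.ALU ; WAW r4
t=3 i4&i5:sll.ALU+mulh.MUL ; pair
t=4 i6&i7:ld.MEM+xor.ALU ; pair
t=5 i8:beq.BR ; no-port BR/MEM
t=6 i9:ld.MEM ; WAW r3
t=7 i10&i11:sll.ALU+add.ALU ; pair
t=8 i12&i13:sll.ALU+bne.BR ; pair

CYCLES = 9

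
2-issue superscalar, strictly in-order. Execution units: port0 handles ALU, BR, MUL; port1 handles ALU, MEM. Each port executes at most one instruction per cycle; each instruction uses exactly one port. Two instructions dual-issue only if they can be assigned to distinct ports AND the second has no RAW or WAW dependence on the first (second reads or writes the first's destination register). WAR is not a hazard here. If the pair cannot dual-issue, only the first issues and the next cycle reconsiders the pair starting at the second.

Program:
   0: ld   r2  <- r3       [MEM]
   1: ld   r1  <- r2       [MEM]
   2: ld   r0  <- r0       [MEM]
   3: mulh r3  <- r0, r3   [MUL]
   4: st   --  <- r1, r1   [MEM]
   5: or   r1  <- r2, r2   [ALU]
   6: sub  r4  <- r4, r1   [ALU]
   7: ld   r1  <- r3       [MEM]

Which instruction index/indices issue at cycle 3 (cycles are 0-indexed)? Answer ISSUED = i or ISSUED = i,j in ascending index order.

ISSUED = 3,4

t=0 i0:ld.MEM ; no-port MEM/MEM
t=1 i1:ld.MEM ; no-port MEM/MEM
t=2 i2:ld.MEM ; RAW r0
t=3 i3+i4:mulh.MUL+st.MEM ; 2-wide
t=4 i5:or.ALU ; RAW r1
t=5 i6+i7:sub.ALU+ld.MEM ; 2-wide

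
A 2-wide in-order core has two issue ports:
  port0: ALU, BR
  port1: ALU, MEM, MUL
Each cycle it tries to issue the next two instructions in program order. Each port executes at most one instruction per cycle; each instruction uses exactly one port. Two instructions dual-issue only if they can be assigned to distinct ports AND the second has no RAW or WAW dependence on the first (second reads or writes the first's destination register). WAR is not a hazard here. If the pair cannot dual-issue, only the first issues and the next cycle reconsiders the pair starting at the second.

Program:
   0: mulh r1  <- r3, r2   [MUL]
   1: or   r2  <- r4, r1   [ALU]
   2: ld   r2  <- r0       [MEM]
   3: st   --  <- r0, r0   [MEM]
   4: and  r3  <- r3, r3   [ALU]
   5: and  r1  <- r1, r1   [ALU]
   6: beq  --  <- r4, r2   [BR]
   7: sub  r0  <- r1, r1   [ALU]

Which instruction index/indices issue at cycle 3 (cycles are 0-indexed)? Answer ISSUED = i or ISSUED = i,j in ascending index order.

#0 head=0: mulh i0 RAW r1
#1 head=1: or i1 WAW r2
#2 head=2: ld i2 no-port MEM/MEM
#3 head=3: st+and i3+i4 pair
#4 head=5: and+beq i5+i6 pair
#5 head=7: sub i7 tail

ISSUED = 3,4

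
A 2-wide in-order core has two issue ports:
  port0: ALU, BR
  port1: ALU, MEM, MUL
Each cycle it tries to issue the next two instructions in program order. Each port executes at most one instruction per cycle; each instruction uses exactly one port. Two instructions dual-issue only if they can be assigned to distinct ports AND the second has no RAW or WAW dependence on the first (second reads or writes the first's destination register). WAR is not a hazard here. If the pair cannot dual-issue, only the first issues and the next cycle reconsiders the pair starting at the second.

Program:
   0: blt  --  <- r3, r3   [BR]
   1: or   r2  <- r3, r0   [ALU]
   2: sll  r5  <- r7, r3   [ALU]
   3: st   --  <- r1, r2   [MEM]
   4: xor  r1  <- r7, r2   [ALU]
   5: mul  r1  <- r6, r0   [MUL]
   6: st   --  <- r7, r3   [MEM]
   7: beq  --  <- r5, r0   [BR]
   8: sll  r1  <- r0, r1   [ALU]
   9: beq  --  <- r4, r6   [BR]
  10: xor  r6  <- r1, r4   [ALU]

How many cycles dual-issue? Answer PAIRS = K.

[0] i0/i1  blt.BR+or.ALU  -- dual
[1] i2/i3  sll.ALU+st.MEM  -- dual
[2] i4  xor.ALU  -- WAW r1
[3] i5  mul.MUL  -- no-port MUL/MEM
[4] i6/i7  st.MEM+beq.BR  -- dual
[5] i8/i9  sll.ALU+beq.BR  -- dual
[6] i10  xor.ALU  -- tail

PAIRS = 4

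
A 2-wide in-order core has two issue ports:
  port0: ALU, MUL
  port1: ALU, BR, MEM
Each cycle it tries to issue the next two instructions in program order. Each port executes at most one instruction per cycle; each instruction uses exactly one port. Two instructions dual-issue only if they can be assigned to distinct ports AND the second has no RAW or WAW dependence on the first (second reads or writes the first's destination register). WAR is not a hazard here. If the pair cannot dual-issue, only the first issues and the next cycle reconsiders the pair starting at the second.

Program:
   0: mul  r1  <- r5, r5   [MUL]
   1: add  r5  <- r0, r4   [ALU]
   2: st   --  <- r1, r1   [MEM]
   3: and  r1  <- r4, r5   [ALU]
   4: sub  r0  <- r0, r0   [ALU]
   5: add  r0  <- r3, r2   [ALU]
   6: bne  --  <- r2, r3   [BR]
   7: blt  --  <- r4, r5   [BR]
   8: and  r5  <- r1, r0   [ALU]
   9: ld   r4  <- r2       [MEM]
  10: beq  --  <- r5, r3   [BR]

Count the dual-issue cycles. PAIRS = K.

PAIRS = 4

  cy0 -> i0,i1 (mul.MUL/add.ALU) 2-wide
  cy1 -> i2,i3 (st.MEM/and.ALU) 2-wide
  cy2 -> i4 (sub.ALU) WAW r0
  cy3 -> i5,i6 (add.ALU/bne.BR) 2-wide
  cy4 -> i7,i8 (blt.BR/and.ALU) 2-wide
  cy5 -> i9 (ld.MEM) no-port MEM/BR
  cy6 -> i10 (beq.BR) tail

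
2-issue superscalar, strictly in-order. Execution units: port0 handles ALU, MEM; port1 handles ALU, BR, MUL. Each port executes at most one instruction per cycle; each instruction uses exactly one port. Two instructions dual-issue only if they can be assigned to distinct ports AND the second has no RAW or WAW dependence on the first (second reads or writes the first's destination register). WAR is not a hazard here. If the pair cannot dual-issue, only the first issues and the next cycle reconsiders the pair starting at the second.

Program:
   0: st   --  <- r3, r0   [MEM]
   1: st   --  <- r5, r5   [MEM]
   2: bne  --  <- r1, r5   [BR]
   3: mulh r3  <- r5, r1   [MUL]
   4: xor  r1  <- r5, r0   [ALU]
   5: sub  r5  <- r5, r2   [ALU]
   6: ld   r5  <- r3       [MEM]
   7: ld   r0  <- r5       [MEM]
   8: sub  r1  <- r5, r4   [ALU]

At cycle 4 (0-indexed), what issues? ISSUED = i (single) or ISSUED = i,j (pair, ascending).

ISSUED = 6

0. st.MEM @i0  | no-port MEM/MEM
1. st.MEM+bne.BR @i1+i2  | pair
2. mulh.MUL+xor.ALU @i3+i4  | pair
3. sub.ALU @i5  | WAW r5
4. ld.MEM @i6  | no-port MEM/MEM
5. ld.MEM+sub.ALU @i7+i8  | pair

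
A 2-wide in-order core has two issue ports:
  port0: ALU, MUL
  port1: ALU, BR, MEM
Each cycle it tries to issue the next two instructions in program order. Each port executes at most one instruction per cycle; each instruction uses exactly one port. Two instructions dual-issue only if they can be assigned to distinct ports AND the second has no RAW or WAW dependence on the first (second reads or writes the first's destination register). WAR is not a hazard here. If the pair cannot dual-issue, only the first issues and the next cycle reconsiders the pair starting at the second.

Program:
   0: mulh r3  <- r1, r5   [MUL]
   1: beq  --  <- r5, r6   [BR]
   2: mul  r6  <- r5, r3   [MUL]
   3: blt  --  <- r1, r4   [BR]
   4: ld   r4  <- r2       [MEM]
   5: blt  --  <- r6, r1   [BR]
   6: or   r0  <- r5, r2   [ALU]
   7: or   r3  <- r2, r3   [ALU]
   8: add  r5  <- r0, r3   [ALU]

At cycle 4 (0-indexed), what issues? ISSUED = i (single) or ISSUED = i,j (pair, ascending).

t=0 i0,i1:mulh.MUL+beq.BR ; pair
t=1 i2,i3:mul.MUL+blt.BR ; pair
t=2 i4:ld.MEM ; no-port MEM/BR
t=3 i5,i6:blt.BR+or.ALU ; pair
t=4 i7:or.ALU ; RAW r3
t=5 i8:add.ALU ; tail

ISSUED = 7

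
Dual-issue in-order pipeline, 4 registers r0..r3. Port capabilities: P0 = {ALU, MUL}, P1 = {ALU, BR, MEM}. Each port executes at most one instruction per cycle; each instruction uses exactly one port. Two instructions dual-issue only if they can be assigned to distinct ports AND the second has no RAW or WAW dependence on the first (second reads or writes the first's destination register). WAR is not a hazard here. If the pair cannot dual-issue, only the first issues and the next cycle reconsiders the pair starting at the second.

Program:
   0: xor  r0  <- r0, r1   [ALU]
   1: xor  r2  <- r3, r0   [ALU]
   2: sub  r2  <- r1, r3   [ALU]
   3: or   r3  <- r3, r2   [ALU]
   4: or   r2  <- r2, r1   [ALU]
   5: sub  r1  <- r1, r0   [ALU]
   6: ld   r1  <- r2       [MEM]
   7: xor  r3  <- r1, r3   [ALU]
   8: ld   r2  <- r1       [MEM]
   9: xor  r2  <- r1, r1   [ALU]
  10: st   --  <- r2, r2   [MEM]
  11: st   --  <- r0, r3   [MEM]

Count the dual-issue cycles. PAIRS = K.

t=0 i0:xor.ALU ; RAW r0
t=1 i1:xor.ALU ; WAW r2
t=2 i2:sub.ALU ; RAW r2
t=3 i3/i4:or.ALU+or.ALU ; dual
t=4 i5:sub.ALU ; WAW r1
t=5 i6:ld.MEM ; RAW r1
t=6 i7/i8:xor.ALU+ld.MEM ; dual
t=7 i9:xor.ALU ; RAW r2
t=8 i10:st.MEM ; no-port MEM/MEM
t=9 i11:st.MEM ; tail

PAIRS = 2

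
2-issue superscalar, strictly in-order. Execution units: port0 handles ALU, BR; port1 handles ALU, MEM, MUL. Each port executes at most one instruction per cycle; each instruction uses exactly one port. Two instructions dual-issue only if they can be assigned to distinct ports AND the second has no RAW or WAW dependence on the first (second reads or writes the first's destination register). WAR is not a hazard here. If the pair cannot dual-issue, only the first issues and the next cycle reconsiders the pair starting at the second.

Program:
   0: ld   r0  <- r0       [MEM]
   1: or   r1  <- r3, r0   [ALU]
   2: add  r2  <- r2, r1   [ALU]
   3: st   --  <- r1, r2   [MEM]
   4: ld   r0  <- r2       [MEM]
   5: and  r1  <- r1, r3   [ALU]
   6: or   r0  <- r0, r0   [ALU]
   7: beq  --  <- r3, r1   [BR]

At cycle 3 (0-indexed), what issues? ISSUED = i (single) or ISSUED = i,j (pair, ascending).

  cy0 -> i0 (ld) RAW r0
  cy1 -> i1 (or) RAW r1
  cy2 -> i2 (add) RAW r2
  cy3 -> i3 (st) no-port MEM/MEM
  cy4 -> i4/i5 (ld/and) pair
  cy5 -> i6/i7 (or/beq) pair

ISSUED = 3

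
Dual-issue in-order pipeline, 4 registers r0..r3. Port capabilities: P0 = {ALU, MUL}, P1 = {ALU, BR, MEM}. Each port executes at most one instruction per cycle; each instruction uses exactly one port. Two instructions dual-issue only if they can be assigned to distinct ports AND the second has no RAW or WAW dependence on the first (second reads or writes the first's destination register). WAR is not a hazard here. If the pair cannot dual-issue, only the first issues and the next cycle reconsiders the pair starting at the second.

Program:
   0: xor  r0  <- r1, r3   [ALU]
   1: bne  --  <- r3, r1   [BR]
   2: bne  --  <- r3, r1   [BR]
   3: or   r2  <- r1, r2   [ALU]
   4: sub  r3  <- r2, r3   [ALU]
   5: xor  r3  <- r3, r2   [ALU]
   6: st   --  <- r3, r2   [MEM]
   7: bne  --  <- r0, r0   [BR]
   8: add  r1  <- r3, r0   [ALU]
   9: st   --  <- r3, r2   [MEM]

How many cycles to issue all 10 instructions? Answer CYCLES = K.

#0 head=0: xor bne i0,i1 pair
#1 head=2: bne or i2,i3 pair
#2 head=4: sub i4 RAW+WAW r3
#3 head=5: xor i5 RAW r3
#4 head=6: st i6 no-port MEM/BR
#5 head=7: bne add i7,i8 pair
#6 head=9: st i9 tail

CYCLES = 7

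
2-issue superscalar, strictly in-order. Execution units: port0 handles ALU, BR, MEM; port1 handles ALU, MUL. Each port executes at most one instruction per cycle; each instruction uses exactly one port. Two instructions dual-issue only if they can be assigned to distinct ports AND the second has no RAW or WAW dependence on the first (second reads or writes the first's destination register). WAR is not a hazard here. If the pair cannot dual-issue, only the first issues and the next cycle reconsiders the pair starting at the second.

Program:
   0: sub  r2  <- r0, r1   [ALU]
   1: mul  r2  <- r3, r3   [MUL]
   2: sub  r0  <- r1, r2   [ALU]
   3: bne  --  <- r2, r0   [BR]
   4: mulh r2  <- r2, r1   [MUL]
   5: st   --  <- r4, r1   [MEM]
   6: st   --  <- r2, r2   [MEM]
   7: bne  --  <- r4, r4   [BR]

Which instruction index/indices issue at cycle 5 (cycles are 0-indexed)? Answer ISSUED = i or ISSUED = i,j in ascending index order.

ISSUED = 6

c0: i0 sub  WAW r2
c1: i1 mul  RAW r2
c2: i2 sub  RAW r0
c3: i3/i4 bne+mulh  pair
c4: i5 st  no-port MEM/MEM
c5: i6 st  no-port MEM/BR
c6: i7 bne  tail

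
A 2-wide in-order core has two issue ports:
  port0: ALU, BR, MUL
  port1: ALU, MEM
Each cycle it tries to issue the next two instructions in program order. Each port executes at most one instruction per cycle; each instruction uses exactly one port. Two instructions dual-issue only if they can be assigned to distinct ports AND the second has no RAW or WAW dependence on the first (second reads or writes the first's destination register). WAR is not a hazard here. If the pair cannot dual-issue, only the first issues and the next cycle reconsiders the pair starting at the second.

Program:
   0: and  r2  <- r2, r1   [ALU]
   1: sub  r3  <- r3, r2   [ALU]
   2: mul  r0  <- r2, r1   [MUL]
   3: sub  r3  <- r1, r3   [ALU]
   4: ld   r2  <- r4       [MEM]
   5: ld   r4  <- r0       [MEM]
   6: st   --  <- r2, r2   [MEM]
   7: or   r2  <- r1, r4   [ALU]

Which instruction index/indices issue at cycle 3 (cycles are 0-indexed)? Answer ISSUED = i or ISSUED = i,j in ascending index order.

c0: i0 and.ALU  RAW r2
c1: i1+i2 sub.ALU/mul.MUL  dual
c2: i3+i4 sub.ALU/ld.MEM  dual
c3: i5 ld.MEM  no-port MEM/MEM
c4: i6+i7 st.MEM/or.ALU  dual

ISSUED = 5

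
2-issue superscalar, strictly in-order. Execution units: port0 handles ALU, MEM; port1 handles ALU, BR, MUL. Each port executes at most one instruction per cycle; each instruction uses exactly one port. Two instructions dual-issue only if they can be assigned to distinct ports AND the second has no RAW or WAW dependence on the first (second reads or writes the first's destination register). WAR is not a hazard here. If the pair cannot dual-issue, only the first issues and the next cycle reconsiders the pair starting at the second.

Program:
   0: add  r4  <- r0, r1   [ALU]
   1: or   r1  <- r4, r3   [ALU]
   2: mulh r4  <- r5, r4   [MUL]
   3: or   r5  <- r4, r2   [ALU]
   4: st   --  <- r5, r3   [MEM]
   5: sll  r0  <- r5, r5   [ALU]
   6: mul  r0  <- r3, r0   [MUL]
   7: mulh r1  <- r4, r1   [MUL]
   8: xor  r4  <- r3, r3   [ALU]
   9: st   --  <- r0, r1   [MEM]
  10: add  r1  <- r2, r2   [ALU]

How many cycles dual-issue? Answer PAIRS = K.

PAIRS = 4

c0: i0 add  RAW r4
c1: i1&i2 or/mulh  pair
c2: i3 or  RAW r5
c3: i4&i5 st/sll  pair
c4: i6 mul  no-port MUL/MUL
c5: i7&i8 mulh/xor  pair
c6: i9&i10 st/add  pair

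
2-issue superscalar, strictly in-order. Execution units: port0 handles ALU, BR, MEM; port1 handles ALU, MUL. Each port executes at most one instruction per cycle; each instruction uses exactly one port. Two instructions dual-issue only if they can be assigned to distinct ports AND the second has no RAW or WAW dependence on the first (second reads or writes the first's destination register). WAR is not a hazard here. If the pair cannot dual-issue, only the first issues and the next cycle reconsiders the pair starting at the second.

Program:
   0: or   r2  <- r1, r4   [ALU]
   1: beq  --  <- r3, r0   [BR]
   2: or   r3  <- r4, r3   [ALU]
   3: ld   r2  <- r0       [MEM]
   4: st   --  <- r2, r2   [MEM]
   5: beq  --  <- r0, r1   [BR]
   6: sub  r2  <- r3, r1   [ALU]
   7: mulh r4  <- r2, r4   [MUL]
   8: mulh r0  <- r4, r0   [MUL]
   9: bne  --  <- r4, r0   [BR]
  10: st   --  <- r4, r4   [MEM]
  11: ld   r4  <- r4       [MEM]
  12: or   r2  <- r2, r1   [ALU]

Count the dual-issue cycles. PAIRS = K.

t=0 i0&i1:or+beq ; pair
t=1 i2&i3:or+ld ; pair
t=2 i4:st ; no-port MEM/BR
t=3 i5&i6:beq+sub ; pair
t=4 i7:mulh ; no-port MUL/MUL
t=5 i8:mulh ; RAW r0
t=6 i9:bne ; no-port BR/MEM
t=7 i10:st ; no-port MEM/MEM
t=8 i11&i12:ld+or ; pair

PAIRS = 4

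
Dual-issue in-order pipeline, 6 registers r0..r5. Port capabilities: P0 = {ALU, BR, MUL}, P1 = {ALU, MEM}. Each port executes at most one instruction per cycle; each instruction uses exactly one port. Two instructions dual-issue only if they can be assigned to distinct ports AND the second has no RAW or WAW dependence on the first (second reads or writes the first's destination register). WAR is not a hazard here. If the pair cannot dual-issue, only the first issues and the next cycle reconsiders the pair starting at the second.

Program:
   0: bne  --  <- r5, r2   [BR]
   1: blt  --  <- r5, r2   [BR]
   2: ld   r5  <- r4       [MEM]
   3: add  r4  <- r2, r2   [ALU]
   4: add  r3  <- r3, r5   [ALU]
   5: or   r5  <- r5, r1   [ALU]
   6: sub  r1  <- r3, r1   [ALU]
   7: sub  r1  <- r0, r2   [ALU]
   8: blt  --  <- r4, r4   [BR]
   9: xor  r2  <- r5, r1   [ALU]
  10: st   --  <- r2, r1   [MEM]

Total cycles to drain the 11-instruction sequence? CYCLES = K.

#0 head=0: bne.BR i0 no-port BR/BR
#1 head=1: blt.BR;ld.MEM i1&i2 pair
#2 head=3: add.ALU;add.ALU i3&i4 pair
#3 head=5: or.ALU;sub.ALU i5&i6 pair
#4 head=7: sub.ALU;blt.BR i7&i8 pair
#5 head=9: xor.ALU i9 RAW r2
#6 head=10: st.MEM i10 tail

CYCLES = 7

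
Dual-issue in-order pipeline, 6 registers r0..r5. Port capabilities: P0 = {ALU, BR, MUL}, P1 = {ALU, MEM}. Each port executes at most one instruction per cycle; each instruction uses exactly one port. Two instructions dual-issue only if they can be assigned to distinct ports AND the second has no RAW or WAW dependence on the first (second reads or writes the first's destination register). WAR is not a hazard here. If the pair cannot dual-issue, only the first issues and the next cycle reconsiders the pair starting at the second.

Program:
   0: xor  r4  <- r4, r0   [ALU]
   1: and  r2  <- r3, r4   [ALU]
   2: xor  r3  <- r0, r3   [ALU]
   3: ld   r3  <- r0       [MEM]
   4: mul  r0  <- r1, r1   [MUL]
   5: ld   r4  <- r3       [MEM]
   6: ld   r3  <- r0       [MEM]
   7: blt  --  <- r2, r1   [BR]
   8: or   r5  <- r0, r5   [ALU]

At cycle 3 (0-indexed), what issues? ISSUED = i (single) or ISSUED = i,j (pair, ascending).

#0 head=0: xor i0 RAW r4
#1 head=1: and/xor i1+i2 2-wide
#2 head=3: ld/mul i3+i4 2-wide
#3 head=5: ld i5 no-port MEM/MEM
#4 head=6: ld/blt i6+i7 2-wide
#5 head=8: or i8 tail

ISSUED = 5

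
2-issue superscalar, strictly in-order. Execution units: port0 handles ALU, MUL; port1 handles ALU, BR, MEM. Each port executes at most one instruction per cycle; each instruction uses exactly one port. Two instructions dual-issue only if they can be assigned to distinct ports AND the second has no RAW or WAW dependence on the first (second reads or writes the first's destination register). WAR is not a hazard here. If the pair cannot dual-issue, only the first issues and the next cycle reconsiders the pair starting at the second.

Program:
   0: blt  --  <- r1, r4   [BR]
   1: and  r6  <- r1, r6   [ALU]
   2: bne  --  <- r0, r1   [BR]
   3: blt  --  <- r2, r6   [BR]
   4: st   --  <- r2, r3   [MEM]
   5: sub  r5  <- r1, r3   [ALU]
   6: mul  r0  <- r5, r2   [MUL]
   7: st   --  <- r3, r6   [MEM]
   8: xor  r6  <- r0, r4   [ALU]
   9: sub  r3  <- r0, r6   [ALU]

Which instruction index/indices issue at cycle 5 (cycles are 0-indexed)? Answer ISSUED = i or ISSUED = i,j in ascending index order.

[0] i0,i1  blt.BR;and.ALU  -- pair
[1] i2  bne.BR  -- no-port BR/BR
[2] i3  blt.BR  -- no-port BR/MEM
[3] i4,i5  st.MEM;sub.ALU  -- pair
[4] i6,i7  mul.MUL;st.MEM  -- pair
[5] i8  xor.ALU  -- RAW r6
[6] i9  sub.ALU  -- tail

ISSUED = 8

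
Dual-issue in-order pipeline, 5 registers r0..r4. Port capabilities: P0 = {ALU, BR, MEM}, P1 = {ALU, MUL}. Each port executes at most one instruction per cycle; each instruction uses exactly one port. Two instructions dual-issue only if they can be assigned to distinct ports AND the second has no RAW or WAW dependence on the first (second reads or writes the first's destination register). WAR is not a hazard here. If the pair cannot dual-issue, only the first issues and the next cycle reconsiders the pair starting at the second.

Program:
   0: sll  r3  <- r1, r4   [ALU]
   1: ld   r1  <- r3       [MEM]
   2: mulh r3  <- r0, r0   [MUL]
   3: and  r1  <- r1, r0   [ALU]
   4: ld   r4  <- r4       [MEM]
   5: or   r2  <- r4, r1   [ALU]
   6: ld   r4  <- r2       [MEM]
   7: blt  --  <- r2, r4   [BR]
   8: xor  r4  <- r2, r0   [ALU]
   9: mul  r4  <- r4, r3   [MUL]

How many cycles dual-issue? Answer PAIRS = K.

PAIRS = 3

c0: i0 sll.ALU  RAW r3
c1: i1/i2 ld.MEM+mulh.MUL  dual
c2: i3/i4 and.ALU+ld.MEM  dual
c3: i5 or.ALU  RAW r2
c4: i6 ld.MEM  no-port MEM/BR
c5: i7/i8 blt.BR+xor.ALU  dual
c6: i9 mul.MUL  tail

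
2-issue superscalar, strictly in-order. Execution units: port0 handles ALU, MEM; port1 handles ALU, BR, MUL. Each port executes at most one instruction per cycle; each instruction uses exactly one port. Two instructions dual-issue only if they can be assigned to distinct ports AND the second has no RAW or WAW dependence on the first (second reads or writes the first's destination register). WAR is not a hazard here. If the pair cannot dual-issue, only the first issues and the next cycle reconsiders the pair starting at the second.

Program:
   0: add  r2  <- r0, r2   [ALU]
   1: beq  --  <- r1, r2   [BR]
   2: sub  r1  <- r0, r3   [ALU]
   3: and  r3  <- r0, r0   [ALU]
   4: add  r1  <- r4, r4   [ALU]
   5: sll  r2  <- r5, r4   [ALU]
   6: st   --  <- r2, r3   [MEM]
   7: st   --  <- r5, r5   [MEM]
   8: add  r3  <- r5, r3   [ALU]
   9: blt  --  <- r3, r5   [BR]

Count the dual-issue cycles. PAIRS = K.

PAIRS = 3

c0: i0 add  RAW r2
c1: i1&i2 beq sub  2-wide
c2: i3&i4 and add  2-wide
c3: i5 sll  RAW r2
c4: i6 st  no-port MEM/MEM
c5: i7&i8 st add  2-wide
c6: i9 blt  tail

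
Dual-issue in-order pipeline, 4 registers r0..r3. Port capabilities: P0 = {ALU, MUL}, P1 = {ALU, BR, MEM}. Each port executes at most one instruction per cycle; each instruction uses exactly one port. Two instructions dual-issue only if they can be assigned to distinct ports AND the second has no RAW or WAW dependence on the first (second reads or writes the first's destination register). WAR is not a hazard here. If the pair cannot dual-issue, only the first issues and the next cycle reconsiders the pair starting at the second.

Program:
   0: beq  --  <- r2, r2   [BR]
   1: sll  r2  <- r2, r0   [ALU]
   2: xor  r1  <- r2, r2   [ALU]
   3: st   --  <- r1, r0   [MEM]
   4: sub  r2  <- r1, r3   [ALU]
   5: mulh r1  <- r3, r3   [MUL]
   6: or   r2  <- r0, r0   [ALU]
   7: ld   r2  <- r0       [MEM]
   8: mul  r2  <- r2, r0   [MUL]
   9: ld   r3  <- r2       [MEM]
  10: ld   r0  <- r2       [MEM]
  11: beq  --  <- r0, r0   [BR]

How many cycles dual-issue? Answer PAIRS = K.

c0: i0&i1 beq/sll  pair
c1: i2 xor  RAW r1
c2: i3&i4 st/sub  pair
c3: i5&i6 mulh/or  pair
c4: i7 ld  RAW+WAW r2
c5: i8 mul  RAW r2
c6: i9 ld  no-port MEM/MEM
c7: i10 ld  no-port MEM/BR
c8: i11 beq  tail

PAIRS = 3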